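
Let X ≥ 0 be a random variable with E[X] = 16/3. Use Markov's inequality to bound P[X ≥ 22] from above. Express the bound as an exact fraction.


μ = E[X] = 16/3, a = 22.
Markov: P[X ≥ 22] ≤ μ/a = (16/3)/22 = 8/33.
Numerically: ≈ 0.242.
(Since a = 22 > μ = 5.333, the bound 8/33 is < 1 and informative.)

P[X ≥ 22] ≤ 8/33 ≈ 0.242.


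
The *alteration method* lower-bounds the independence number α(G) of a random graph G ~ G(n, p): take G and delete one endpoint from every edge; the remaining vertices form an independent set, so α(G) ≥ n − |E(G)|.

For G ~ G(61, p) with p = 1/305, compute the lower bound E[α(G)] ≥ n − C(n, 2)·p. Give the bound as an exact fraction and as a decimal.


E[|E(G)|] = C(61, 2)·p = 1830 · (1/305) = 6.
E[α(G)] ≥ n − E[|E(G)|] = 61 − 6 = 55.
Numerically: ≈ 55.00000.
(This is only a lower bound; the true E[α(G)] may be larger.)

E[α(G)] ≥ 55 ≈ 55.00000.


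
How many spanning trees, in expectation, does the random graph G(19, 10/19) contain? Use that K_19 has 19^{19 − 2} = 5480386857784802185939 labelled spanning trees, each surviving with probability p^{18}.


K_19 has 19^{19 − 2} = 5480386857784802185939 labelled spanning trees.
For each such spanning tree H, let X_H = 1 if all 18 edges of H are present in G. Then P[X_H = 1] = p^{18} = (10/19)^{18} = 1000000000000000000/104127350297911241532841.
By linearity: E[X] = Σ_H E[X_H] = 5480386857784802185939 · p^{18} = 5480386857784802185939 · 1000000000000000000/104127350297911241532841 = 1000000000000000000/19.
Numerically: E[X] ≈ 5.2632e+16.

E[X] = 5480386857784802185939 · (10/19)^{18} = 1000000000000000000/19 ≈ 5.2632e+16.


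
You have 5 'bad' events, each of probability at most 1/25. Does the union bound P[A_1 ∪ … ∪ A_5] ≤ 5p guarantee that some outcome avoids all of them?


Union bound: P[∪_{i=1}^{5} A_i] ≤ Σ_i P[A_i] ≤ 5·p = 5·(1/25) = 1/5.
Numerically: 1/5 ≈ 0.200.
Is 1/5 < 1? YES.
Since P[∪ A_i] ≤ 1/5 < 1, the complement has P[∩ A_i^c] ≥ 1 − 1/5 = 4/5 > 0, so some outcome avoids every A_i.

5·p = 1/5 ≈ 0.200; existence CERTIFIED by the union bound.


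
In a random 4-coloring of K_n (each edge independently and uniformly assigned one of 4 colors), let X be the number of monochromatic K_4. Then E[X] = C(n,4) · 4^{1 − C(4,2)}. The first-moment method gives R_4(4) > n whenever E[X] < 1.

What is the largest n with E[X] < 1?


We need C(n, 4) · 4^{1 − 6} < 1, i.e. C(n, 4) < 4^{6 − 1} = 1024.
Check values of n near the boundary:
  n = 9: C(9, 4) = 126; 126 < 1024? YES
  n = 10: C(10, 4) = 210; 210 < 1024? YES
  n = 11: C(11, 4) = 330; 330 < 1024? YES
  n = 12: C(12, 4) = 495; 495 < 1024? YES
  n = 13: C(13, 4) = 715; 715 < 1024? YES
  n = 14: C(14, 4) = 1001; 1001 < 1024? YES
  n = 15: C(15, 4) = 1365; 1365 < 1024? NO
  n = 16: C(16, 4) = 1820; 1820 < 1024? NO
The largest n with C(n, 4) < 1024 is n = 14 (where E[X] = 1001/1024 ≈ 0.97754). Hence R_4(4) > 14, i.e. R_4(4) ≥ 15.

Largest n = 14; hence R_4(4) > 14.


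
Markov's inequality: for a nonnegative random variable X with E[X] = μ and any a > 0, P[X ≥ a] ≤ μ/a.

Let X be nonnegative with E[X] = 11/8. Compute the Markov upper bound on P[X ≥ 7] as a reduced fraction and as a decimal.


μ = E[X] = 11/8, a = 7.
Markov: P[X ≥ 7] ≤ μ/a = (11/8)/7 = 11/56.
Numerically: ≈ 0.1964.
(Since a = 7 > μ = 1.3750, the bound 11/56 is < 1 and informative.)

P[X ≥ 7] ≤ 11/56 ≈ 0.1964.


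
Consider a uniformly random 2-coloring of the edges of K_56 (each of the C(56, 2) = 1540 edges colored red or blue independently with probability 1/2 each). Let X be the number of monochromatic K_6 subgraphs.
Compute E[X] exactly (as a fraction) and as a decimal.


Let X = Σ_S X_S over the C(56, 6) = 32468436 subsets S of size 6, where X_S = 1 if the K_6 on S is monochromatic.
For a fixed S, the K_6 on S has C(6, 2) = 15 edges. P[all 15 edges red] = (1/2)^15, and likewise for blue, so P[monochromatic] = 2·(1/2)^15 = 2^{1 − 15} = 1/16384.
By linearity of expectation: E[X] = C(56, 6) · 2^{1 − 15} = 32468436 · 1/16384 = 8117109/4096.
Numerically: E[X] ≈ 1981.716064.

E[X] = C(56,6)·2^(1−C(6,2)) = 8117109/4096 ≈ 1981.716064.


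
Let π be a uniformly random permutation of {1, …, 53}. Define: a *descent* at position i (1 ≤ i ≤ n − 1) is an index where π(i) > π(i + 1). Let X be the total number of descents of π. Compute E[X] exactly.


Write X = Σ X_I over i = 1, …, 52, with X_I the indicator of one descent.
There are 52 indicators.
For each fixed i, the pair (π(i), π(i+1)) is a uniformly random ordered pair of distinct values from {1, …, 53}; by symmetry P[π(i) > π(i+1)] = 1/2.
By linearity: E[X] = 52 · (1/2) = (53 − 1) · (1/2) = 26 ≈ 26.000000.

E[X] = 26 = 26.000000.


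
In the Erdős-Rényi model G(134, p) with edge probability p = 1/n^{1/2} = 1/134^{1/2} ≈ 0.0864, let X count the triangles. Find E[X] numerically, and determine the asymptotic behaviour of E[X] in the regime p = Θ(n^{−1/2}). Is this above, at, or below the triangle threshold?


Number of potential triangles: C(134, 3) = 392084.
Each occurs with probability p³ ≈ (0.0864)³ ≈ 6.44678e-04.
By linearity: E[X] = C(134, 3)·p³ ≈ 392084 · 6.44678e-04 ≈ 252.768.
Since α = 1/2 < 1, p = c/n^{1/2} ≫ 1/n is above the triangle threshold p ~ 1/n. Asymptotically E[X] ~ (c³/6)·n^{3(1−α)} = (1³/6)·n^{1.5} → ∞; triangles are abundant w.h.p.

E[X] ≈ 252.768; in regime p = Θ(1/n^{1/2}) E[X] diverges (above the triangle threshold p ~ 1/n).


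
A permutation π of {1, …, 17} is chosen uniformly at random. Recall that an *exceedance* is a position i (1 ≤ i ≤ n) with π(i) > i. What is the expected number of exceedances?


Write X = Σ_{i=1}^{17} X_i, where X_i = 1_{π(i) > i}.
For each fixed i, π(i) is uniform over {1, …, 17} (marginal of a uniform permutation), so P[π(i) > i] = (n − i)/n. Summing: Σ_{i=1}^{17} (n − i)/n = (0 + 1 + … + 16)/17 = 17(17 − 1)/(2·17) = (17 − 1)/2.
Hence E[X] = Σ_{i=1}^{17} (17 − i)/17 = 8 ≈ 8.0000.

E[X] = 8 = 8.0000.


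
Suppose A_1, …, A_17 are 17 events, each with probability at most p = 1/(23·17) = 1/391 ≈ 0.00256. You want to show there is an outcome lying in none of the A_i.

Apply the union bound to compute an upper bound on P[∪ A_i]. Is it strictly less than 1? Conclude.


Union bound: P[∪_{i=1}^{17} A_i] ≤ Σ_i P[A_i] ≤ 17·p = 17·(1/391) = 1/23.
Numerically: 1/23 ≈ 0.04348.
Is 1/23 < 1? YES.
Since P[∪ A_i] ≤ 1/23 < 1, the complement has P[∩ A_i^c] ≥ 1 − 1/23 = 22/23 > 0, so some outcome avoids every A_i.

17·p = 1/23 ≈ 0.04348; existence CERTIFIED by the union bound.


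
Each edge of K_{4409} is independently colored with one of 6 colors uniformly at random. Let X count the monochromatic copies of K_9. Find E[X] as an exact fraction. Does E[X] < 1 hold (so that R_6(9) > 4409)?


E[X] = C(4409, 9) · 6^{1 − 36} = 1720875732988608787686577131 · 6^{−35} = 1720875732988608787686577131/1719070799748422591028658176.
As a reduced fraction: E[X] = 573625244329536262562192377/573023599916140863676219392 ≈ 1.0010.
Is E[X] < 1? NO.
Since E[X] ≥ 1, the first-moment bound is inconclusive at n = 4409; it does NOT by itself certify R_6(9) > 4409.

E[X] = 573625244329536262562192377/573023599916140863676219392 ≈ 1.0010; E[X] ≥ 1; first-moment method inconclusive here.


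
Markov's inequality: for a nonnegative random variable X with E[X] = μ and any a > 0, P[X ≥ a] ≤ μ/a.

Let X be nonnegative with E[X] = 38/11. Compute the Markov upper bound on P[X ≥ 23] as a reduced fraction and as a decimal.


μ = E[X] = 38/11, a = 23.
Markov: P[X ≥ 23] ≤ μ/a = (38/11)/23 = 38/253.
Numerically: ≈ 0.150.
(Since a = 23 > μ = 3.455, the bound 38/253 is < 1 and informative.)

P[X ≥ 23] ≤ 38/253 ≈ 0.150.


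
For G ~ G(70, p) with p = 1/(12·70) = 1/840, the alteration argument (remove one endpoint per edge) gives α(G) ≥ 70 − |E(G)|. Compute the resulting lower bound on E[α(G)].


E[|E(G)|] = C(70, 2)·p = 2415 · (1/840) = 23/8.
E[α(G)] ≥ n − E[|E(G)|] = 70 − 23/8 = 537/8.
Numerically: ≈ 67.1250.
(This is only a lower bound; the true E[α(G)] may be larger.)

E[α(G)] ≥ 537/8 ≈ 67.1250.


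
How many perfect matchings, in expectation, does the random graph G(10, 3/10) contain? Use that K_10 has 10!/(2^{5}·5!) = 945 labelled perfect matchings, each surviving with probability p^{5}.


K_10 has 10!/(2^{5}·5!) = 945 labelled perfect matchings.
For each such perfect matching H, let X_H = 1 if all 5 edges of H are present in G. Then P[X_H = 1] = p^{5} = (3/10)^{5} = 243/100000.
By linearity of expectation: E[X] = Σ_H E[X_H] = 945 · p^{5} = 945 · 243/100000 = 45927/20000.
Numerically: E[X] ≈ 2.296.

E[X] = 945 · (3/10)^{5} = 45927/20000 ≈ 2.296.


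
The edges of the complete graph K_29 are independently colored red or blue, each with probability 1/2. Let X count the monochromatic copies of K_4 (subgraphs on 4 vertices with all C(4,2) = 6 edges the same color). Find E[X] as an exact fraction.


Let X = Σ_S X_S over the C(29, 4) = 23751 subsets S of size 4, where X_S = 1 if the K_4 on S is monochromatic.
For a fixed S, the K_4 on S has C(4, 2) = 6 edges. P[all 6 edges red] = (1/2)^6, and likewise for blue, so P[monochromatic] = 2·(1/2)^6 = 2^{1 − 6} = 1/32.
Summing: E[X] = C(29, 4) · 2^{1 − 6} = 23751 · 1/32 = 23751/32.
Numerically: E[X] ≈ 742.218750.

E[X] = C(29,4)·2^(1−C(4,2)) = 23751/32 ≈ 742.218750.


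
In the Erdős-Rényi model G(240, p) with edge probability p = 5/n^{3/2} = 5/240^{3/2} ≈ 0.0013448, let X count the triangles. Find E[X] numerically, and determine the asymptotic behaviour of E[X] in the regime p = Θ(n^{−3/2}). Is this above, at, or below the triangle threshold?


Number of potential triangles: C(240, 3) = 2275280.
Each occurs with probability p³ ≈ (0.0013448)³ ≈ 2.4319768e-09.
By linearity: E[X] = C(240, 3)·p³ ≈ 2275280 · 2.4319768e-09 ≈ 0.00553.
Since α = 3/2 > 1, p = c/n^{3/2} = o(1/n) is below the triangle threshold p ~ 1/n. Asymptotically E[X] ~ (c³/6)·n^{3(1−α)} = (5³/6)·n^{-1.5} → 0, so by Markov's inequality G has no triangles w.h.p.

E[X] ≈ 0.00553; in regime p = Θ(1/n^{3/2}) E[X] tends to 0 (below the triangle threshold p ~ 1/n).


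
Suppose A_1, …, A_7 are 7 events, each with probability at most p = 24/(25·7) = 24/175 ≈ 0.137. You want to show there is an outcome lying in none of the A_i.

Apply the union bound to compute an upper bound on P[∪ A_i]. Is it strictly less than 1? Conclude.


Union bound: P[∪_{i=1}^{7} A_i] ≤ Σ_i P[A_i] ≤ 7·p = 7·(24/175) = 24/25.
Numerically: 24/25 ≈ 0.960.
Is 24/25 < 1? YES.
Since P[∪ A_i] ≤ 24/25 < 1, the complement has P[∩ A_i^c] ≥ 1 − 24/25 = 1/25 > 0, so some outcome avoids every A_i.

7·p = 24/25 ≈ 0.960; existence CERTIFIED by the union bound.


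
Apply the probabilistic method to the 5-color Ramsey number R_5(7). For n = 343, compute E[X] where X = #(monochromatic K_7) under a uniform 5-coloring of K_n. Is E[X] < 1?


E[X] = C(343, 7) · 5^{1 − 21} = 104200375748469 · 5^{−20} = 104200375748469/95367431640625.
As a reduced fraction: E[X] = 104200375748469/95367431640625 ≈ 1.093.
Is E[X] < 1? NO.
Since E[X] ≥ 1, the first-moment bound is inconclusive at n = 343; it does NOT by itself certify R_5(7) > 343.

E[X] = 104200375748469/95367431640625 ≈ 1.093; E[X] ≥ 1; first-moment method inconclusive here.


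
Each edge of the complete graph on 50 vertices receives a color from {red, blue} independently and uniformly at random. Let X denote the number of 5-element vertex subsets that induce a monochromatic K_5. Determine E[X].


Let X = Σ_S X_S over the C(50, 5) = 2118760 subsets S of size 5, where X_S = 1 if the K_5 on S is monochromatic.
For a fixed S, the K_5 on S has C(5, 2) = 10 edges. P[all 10 edges red] = (1/2)^10, and likewise for blue, so P[monochromatic] = 2·(1/2)^10 = 2^{1 − 10} = 1/512.
By linearity of expectation: E[X] = C(50, 5) · 2^{1 − 10} = 2118760 · 1/512 = 264845/64.
Numerically: E[X] ≈ 4138.20312.

E[X] = C(50,5)·2^(1−C(5,2)) = 264845/64 ≈ 4138.20312.


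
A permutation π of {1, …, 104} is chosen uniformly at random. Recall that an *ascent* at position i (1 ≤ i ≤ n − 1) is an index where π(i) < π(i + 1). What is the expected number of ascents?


Write X = Σ X_I over i = 1, …, 103, with X_I the indicator of one ascent.
There are 103 indicators.
For each fixed i, the pair (π(i), π(i+1)) is a uniformly random ordered pair of distinct values from {1, …, 104}; by symmetry P[π(i) < π(i+1)] = 1/2.
By linearity: E[X] = 103 · (1/2) = (104 − 1) · (1/2) = 103/2 ≈ 51.500000.

E[X] = 103/2 = 51.500000.


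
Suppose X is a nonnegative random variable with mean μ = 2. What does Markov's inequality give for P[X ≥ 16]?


μ = E[X] = 2, a = 16.
Markov: P[X ≥ 16] ≤ μ/a = (2)/16 = 1/8.
Numerically: ≈ 0.1250.
(Since a = 16 > μ = 2.0000, the bound 1/8 is < 1 and informative.)

P[X ≥ 16] ≤ 1/8 ≈ 0.1250.


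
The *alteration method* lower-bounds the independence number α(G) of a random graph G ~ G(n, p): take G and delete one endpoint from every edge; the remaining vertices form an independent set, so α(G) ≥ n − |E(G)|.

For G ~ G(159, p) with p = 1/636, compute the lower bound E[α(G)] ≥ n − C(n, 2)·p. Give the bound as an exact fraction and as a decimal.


E[|E(G)|] = C(159, 2)·p = 12561 · (1/636) = 79/4.
E[α(G)] ≥ n − E[|E(G)|] = 159 − 79/4 = 557/4.
Numerically: ≈ 139.250.
(This is only a lower bound; the true E[α(G)] may be larger.)

E[α(G)] ≥ 557/4 ≈ 139.250.


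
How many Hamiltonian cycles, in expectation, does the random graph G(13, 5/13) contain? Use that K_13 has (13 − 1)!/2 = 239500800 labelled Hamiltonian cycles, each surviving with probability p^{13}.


K_13 has (13 − 1)!/2 = 239500800 labelled Hamiltonian cycles.
For each such Hamiltonian cycle H, let X_H = 1 if all 13 edges of H are present in G. Then P[X_H = 1] = p^{13} = (5/13)^{13} = 1220703125/302875106592253.
By linearity of expectation: E[X] = Σ_H E[X_H] = 239500800 · p^{13} = 239500800 · 1220703125/302875106592253 = 292359375000000000/302875106592253.
Numerically: E[X] ≈ 965.28.

E[X] = 239500800 · (5/13)^{13} = 292359375000000000/302875106592253 ≈ 965.28.


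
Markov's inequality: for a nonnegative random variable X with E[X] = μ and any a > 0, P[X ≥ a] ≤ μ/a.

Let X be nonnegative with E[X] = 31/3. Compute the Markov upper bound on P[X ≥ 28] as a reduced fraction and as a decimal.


μ = E[X] = 31/3, a = 28.
Markov: P[X ≥ 28] ≤ μ/a = (31/3)/28 = 31/84.
Numerically: ≈ 0.369.
(Since a = 28 > μ = 10.333, the bound 31/84 is < 1 and informative.)

P[X ≥ 28] ≤ 31/84 ≈ 0.369.


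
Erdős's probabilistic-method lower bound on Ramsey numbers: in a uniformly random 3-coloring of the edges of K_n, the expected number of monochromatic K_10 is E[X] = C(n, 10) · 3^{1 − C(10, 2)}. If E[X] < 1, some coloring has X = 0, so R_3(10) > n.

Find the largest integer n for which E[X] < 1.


We need C(n, 10) · 3^{1 − 45} < 1, i.e. C(n, 10) < 3^{45 − 1} = 984770902183611232881.
Check values of n near the boundary:
  n = 570: C(570, 10) = 921524823451961408691; 921524823451961408691 < 984770902183611232881? YES
  n = 571: C(571, 10) = 937951290893172842001; 937951290893172842001 < 984770902183611232881? YES
  n = 572: C(572, 10) = 954640815642161682606; 954640815642161682606 < 984770902183611232881? YES
  n = 573: C(573, 10) = 971597135635805762226; 971597135635805762226 < 984770902183611232881? YES
  n = 574: C(574, 10) = 988824035203816502691; 988824035203816502691 < 984770902183611232881? NO
  n = 575: C(575, 10) = 1006325345561406175305; 1006325345561406175305 < 984770902183611232881? NO
The largest n with C(n, 10) < 984770902183611232881 is n = 573 (where E[X] = 35985079097622435638/36472996377170786403 ≈ 0.9866225). Hence R_3(10) > 573, i.e. R_3(10) ≥ 574.

Largest n = 573; hence R_3(10) > 573.


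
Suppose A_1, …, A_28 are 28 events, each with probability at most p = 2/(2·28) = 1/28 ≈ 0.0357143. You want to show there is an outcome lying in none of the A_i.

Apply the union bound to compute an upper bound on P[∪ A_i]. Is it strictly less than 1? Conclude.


Union bound: P[∪_{i=1}^{28} A_i] ≤ Σ_i P[A_i] ≤ 28·p = 28·(1/28) = 1.
Numerically: 1 ≈ 1.0000000.
Is 1 < 1? NO.
Since the bound 1 is ≥ 1, the union bound is uninformative here; it does NOT by itself certify existence.

28·p = 1 ≈ 1.0000000; existence NOT certified by the union bound.


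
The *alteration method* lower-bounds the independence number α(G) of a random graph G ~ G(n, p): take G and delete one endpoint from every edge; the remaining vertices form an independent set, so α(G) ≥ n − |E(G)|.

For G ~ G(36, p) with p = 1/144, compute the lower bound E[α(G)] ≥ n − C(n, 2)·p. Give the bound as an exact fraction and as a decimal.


E[|E(G)|] = C(36, 2)·p = 630 · (1/144) = 35/8.
E[α(G)] ≥ n − E[|E(G)|] = 36 − 35/8 = 253/8.
Numerically: ≈ 31.6250.
(This is only a lower bound; the true E[α(G)] may be larger.)

E[α(G)] ≥ 253/8 ≈ 31.6250.


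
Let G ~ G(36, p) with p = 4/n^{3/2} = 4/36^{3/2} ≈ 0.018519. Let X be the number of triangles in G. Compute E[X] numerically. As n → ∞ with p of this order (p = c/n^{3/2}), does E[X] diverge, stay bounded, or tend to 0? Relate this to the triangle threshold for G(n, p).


Number of potential triangles: C(36, 3) = 7140.
Each occurs with probability p³ ≈ (0.018519)³ ≈ 6.3506579e-06.
By linearity: E[X] = C(36, 3)·p³ ≈ 7140 · 6.3506579e-06 ≈ 0.04534.
Since α = 3/2 > 1, p = c/n^{3/2} = o(1/n) is below the triangle threshold p ~ 1/n. Asymptotically E[X] ~ (c³/6)·n^{3(1−α)} = (4³/6)·n^{-1.5} → 0, so by Markov's inequality G has no triangles w.h.p.

E[X] ≈ 0.04534; in regime p = Θ(1/n^{3/2}) E[X] tends to 0 (below the triangle threshold p ~ 1/n).


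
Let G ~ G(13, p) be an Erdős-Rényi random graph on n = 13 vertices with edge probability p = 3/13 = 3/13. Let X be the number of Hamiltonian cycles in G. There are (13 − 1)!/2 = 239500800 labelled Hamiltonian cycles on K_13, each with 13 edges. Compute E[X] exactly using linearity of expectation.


K_13 has (13 − 1)!/2 = 239500800 labelled Hamiltonian cycles.
For each such Hamiltonian cycle H, let X_H = 1 if all 13 edges of H are present in G. Then P[X_H = 1] = p^{13} = (3/13)^{13} = 1594323/302875106592253.
By linearity: E[X] = Σ_H E[X_H] = 239500800 · p^{13} = 239500800 · 1594323/302875106592253 = 381841633958400/302875106592253.
Numerically: E[X] ≈ 1.261.

E[X] = 239500800 · (3/13)^{13} = 381841633958400/302875106592253 ≈ 1.261.


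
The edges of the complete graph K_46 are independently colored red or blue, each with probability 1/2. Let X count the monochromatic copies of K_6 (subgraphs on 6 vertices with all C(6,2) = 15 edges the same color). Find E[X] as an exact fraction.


Let X = Σ_S X_S over the C(46, 6) = 9366819 subsets S of size 6, where X_S = 1 if the K_6 on S is monochromatic.
For a fixed S, the K_6 on S has C(6, 2) = 15 edges. P[all 15 edges red] = (1/2)^15, and likewise for blue, so P[monochromatic] = 2·(1/2)^15 = 2^{1 − 15} = 1/16384.
By linearity of expectation: E[X] = C(46, 6) · 2^{1 − 15} = 9366819 · 1/16384 = 9366819/16384.
Numerically: E[X] ≈ 571.705261.

E[X] = C(46,6)·2^(1−C(6,2)) = 9366819/16384 ≈ 571.705261.


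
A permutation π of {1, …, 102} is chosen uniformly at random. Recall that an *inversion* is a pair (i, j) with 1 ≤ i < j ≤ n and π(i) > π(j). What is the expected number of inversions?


Write X = Σ X_I over the C(102, 2) = 5151 pairs i < j, with X_I the indicator of one inversion.
There are 5151 indicators.
For each fixed pair i < j, the values π(i) and π(j) are two distinct elements of {1, …, 102} in uniformly random order; by symmetry P[π(i) > π(j)] = 1/2.
By linearity: E[X] = 5151 · (1/2) = C(102, 2) · (1/2) = 5151/2 = 5151/2 ≈ 2575.500000.

E[X] = 5151/2 = 2575.500000.


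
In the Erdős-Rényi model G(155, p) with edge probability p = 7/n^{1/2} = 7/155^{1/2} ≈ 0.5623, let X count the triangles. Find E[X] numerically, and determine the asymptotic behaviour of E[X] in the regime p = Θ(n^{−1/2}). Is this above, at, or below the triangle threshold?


Number of potential triangles: C(155, 3) = 608685.
Each occurs with probability p³ ≈ (0.5623)³ ≈ 1.777447e-01.
By linearity: E[X] = C(155, 3)·p³ ≈ 608685 · 1.777447e-01 ≈ 108190.5110.
Since α = 1/2 < 1, p = c/n^{1/2} ≫ 1/n is above the triangle threshold p ~ 1/n. Asymptotically E[X] ~ (c³/6)·n^{3(1−α)} = (7³/6)·n^{1.5} → ∞; triangles are abundant w.h.p.

E[X] ≈ 108190.5110; in regime p = Θ(1/n^{1/2}) E[X] diverges (above the triangle threshold p ~ 1/n).


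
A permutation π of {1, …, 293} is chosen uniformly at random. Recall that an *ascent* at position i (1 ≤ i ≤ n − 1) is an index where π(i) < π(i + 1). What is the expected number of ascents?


Write X = Σ X_I over i = 1, …, 292, with X_I the indicator of one ascent.
There are 292 indicators.
For each fixed i, the pair (π(i), π(i+1)) is a uniformly random ordered pair of distinct values from {1, …, 293}; by symmetry P[π(i) < π(i+1)] = 1/2.
By linearity: E[X] = 292 · (1/2) = (293 − 1) · (1/2) = 146 ≈ 146.000000.

E[X] = 146 = 146.000000.


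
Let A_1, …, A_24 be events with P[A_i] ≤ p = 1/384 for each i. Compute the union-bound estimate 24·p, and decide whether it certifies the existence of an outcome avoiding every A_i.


Union bound: P[∪_{i=1}^{24} A_i] ≤ Σ_i P[A_i] ≤ 24·p = 24·(1/384) = 1/16.
Numerically: 1/16 ≈ 0.0625.
Is 1/16 < 1? YES.
Since P[∪ A_i] ≤ 1/16 < 1, the complement has P[∩ A_i^c] ≥ 1 − 1/16 = 15/16 > 0, so some outcome avoids every A_i.

24·p = 1/16 ≈ 0.0625; existence CERTIFIED by the union bound.


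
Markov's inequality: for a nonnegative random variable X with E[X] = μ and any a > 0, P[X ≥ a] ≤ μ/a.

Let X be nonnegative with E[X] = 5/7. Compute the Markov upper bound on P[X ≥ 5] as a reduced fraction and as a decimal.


μ = E[X] = 5/7, a = 5.
Markov: P[X ≥ 5] ≤ μ/a = (5/7)/5 = 1/7.
Numerically: ≈ 0.1429.
(Since a = 5 > μ = 0.7143, the bound 1/7 is < 1 and informative.)

P[X ≥ 5] ≤ 1/7 ≈ 0.1429.


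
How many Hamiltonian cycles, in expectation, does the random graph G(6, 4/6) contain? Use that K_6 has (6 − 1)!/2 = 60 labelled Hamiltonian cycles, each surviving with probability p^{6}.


K_6 has (6 − 1)!/2 = 60 labelled Hamiltonian cycles.
For each such Hamiltonian cycle H, let X_H = 1 if all 6 edges of H are present in G. Then P[X_H = 1] = p^{6} = (2/3)^{6} = 64/729.
By linearity of expectation: E[X] = Σ_H E[X_H] = 60 · p^{6} = 60 · 64/729 = 1280/243.
Numerically: E[X] ≈ 5.27.

E[X] = 60 · (2/3)^{6} = 1280/243 ≈ 5.27.


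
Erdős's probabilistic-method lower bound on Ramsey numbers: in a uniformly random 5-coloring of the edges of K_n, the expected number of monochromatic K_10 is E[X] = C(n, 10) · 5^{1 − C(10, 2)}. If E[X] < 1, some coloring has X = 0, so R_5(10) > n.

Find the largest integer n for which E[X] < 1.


We need C(n, 10) · 5^{1 − 45} < 1, i.e. C(n, 10) < 5^{45 − 1} = 5684341886080801486968994140625.
Check values of n near the boundary:
  n = 5387: C(5387, 10) = 5624406917627224603154306376491; 5624406917627224603154306376491 < 5684341886080801486968994140625? YES
  n = 5388: C(5388, 10) = 5634865093375880654852250419586; 5634865093375880654852250419586 < 5684341886080801486968994140625? YES
  n = 5389: C(5389, 10) = 5645340767466558997768874792926; 5645340767466558997768874792926 < 5684341886080801486968994140625? YES
  n = 5390: C(5390, 10) = 5655833965919099070255434039753; 5655833965919099070255434039753 < 5684341886080801486968994140625? YES
  n = 5391: C(5391, 10) = 5666344714787188828795213697883; 5666344714787188828795213697883 < 5684341886080801486968994140625? YES
  n = 5392: C(5392, 10) = 5676873040158402483252283957448; 5676873040158402483252283957448 < 5684341886080801486968994140625? YES
  n = 5393: C(5393, 10) = 5687418968154238267170642278008; 5687418968154238267170642278008 < 5684341886080801486968994140625? NO
The largest n with C(n, 10) < 5684341886080801486968994140625 is n = 5392 (where E[X] = 5676873040158402483252283957448/5684341886080801486968994140625 ≈ 0.998686). Hence R_5(10) > 5392, i.e. R_5(10) ≥ 5393.

Largest n = 5392; hence R_5(10) > 5392.


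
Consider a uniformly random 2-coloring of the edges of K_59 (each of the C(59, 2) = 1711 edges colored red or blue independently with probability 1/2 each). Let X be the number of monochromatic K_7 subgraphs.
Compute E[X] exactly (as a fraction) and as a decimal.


Let X = Σ_S X_S over the C(59, 7) = 341149446 subsets S of size 7, where X_S = 1 if the K_7 on S is monochromatic.
For a fixed S, the K_7 on S has C(7, 2) = 21 edges. P[all 21 edges red] = (1/2)^21, and likewise for blue, so P[monochromatic] = 2·(1/2)^21 = 2^{1 − 21} = 1/1048576.
By linearity of expectation: E[X] = C(59, 7) · 2^{1 − 21} = 341149446 · 1/1048576 = 170574723/524288.
Numerically: E[X] ≈ 325.345.

E[X] = C(59,7)·2^(1−C(7,2)) = 170574723/524288 ≈ 325.345.


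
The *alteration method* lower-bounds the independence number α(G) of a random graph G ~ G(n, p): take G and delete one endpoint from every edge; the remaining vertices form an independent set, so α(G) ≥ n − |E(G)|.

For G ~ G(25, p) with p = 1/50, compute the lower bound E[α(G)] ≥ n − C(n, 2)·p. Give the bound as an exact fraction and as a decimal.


E[|E(G)|] = C(25, 2)·p = 300 · (1/50) = 6.
E[α(G)] ≥ n − E[|E(G)|] = 25 − 6 = 19.
Numerically: ≈ 19.00000.
(This is only a lower bound; the true E[α(G)] may be larger.)

E[α(G)] ≥ 19 ≈ 19.00000.


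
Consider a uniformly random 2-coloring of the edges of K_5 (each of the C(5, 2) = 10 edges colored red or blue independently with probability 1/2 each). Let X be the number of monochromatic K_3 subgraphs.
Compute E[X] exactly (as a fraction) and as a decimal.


Let X = Σ_S X_S over the C(5, 3) = 10 subsets S of size 3, where X_S = 1 if the K_3 on S is monochromatic.
For a fixed S, the K_3 on S has C(3, 2) = 3 edges. P[all 3 edges red] = (1/2)^3, and likewise for blue, so P[monochromatic] = 2·(1/2)^3 = 2^{1 − 3} = 1/4.
By linearity: E[X] = C(5, 3) · 2^{1 − 3} = 10 · 1/4 = 5/2.
Numerically: E[X] ≈ 2.500.

E[X] = C(5,3)·2^(1−C(3,2)) = 5/2 ≈ 2.500.


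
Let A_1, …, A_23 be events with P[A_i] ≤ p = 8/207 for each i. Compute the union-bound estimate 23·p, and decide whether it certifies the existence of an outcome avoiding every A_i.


Union bound: P[∪_{i=1}^{23} A_i] ≤ Σ_i P[A_i] ≤ 23·p = 23·(8/207) = 8/9.
Numerically: 8/9 ≈ 0.8888889.
Is 8/9 < 1? YES.
Since P[∪ A_i] ≤ 8/9 < 1, the complement has P[∩ A_i^c] ≥ 1 − 8/9 = 1/9 > 0, so some outcome avoids every A_i.

23·p = 8/9 ≈ 0.8888889; existence CERTIFIED by the union bound.


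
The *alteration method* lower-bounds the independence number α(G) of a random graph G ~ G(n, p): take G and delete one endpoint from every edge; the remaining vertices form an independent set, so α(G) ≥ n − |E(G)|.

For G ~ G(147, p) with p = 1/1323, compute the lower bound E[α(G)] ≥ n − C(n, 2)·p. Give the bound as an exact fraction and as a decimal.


E[|E(G)|] = C(147, 2)·p = 10731 · (1/1323) = 73/9.
E[α(G)] ≥ n − E[|E(G)|] = 147 − 73/9 = 1250/9.
Numerically: ≈ 138.889.
(This is only a lower bound; the true E[α(G)] may be larger.)

E[α(G)] ≥ 1250/9 ≈ 138.889.


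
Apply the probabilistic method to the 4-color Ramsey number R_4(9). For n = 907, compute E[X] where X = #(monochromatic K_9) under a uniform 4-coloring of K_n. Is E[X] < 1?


E[X] = C(907, 9) · 4^{1 − 36} = 1100045734961417331175 · 4^{−35} = 1100045734961417331175/1180591620717411303424.
As a reduced fraction: E[X] = 1100045734961417331175/1180591620717411303424 ≈ 0.93177.
Is E[X] < 1? YES.
Since E[X] < 1, there exists a 4-coloring of K_{907} with no monochromatic K_9; hence R_4(9) > 907.

E[X] = 1100045734961417331175/1180591620717411303424 ≈ 0.93177; E[X] < 1, so R_4(9) > 907.


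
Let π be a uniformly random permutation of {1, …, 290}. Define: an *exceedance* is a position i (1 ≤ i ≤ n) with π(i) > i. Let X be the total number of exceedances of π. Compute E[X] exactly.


Write X = Σ_{i=1}^{290} X_i, where X_i = 1_{π(i) > i}.
For each fixed i, π(i) is uniform over {1, …, 290} (marginal of a uniform permutation), so P[π(i) > i] = (n − i)/n. Summing: Σ_{i=1}^{290} (n − i)/n = (0 + 1 + … + 289)/290 = 290(290 − 1)/(2·290) = (290 − 1)/2.
Hence E[X] = Σ_{i=1}^{290} (290 − i)/290 = 289/2 ≈ 144.500.

E[X] = 289/2 = 144.500.


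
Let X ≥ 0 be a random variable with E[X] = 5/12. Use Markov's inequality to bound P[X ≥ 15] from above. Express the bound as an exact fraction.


μ = E[X] = 5/12, a = 15.
Markov: P[X ≥ 15] ≤ μ/a = (5/12)/15 = 1/36.
Numerically: ≈ 0.027778.
(Since a = 15 > μ = 0.416667, the bound 1/36 is < 1 and informative.)

P[X ≥ 15] ≤ 1/36 ≈ 0.027778.


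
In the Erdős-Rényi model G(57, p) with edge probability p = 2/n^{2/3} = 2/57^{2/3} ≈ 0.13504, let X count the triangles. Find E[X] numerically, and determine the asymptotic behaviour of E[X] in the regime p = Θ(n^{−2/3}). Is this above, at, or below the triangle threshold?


Number of potential triangles: C(57, 3) = 29260.
Each occurs with probability p³ ≈ (0.13504)³ ≈ 2.4622961e-03.
By linearity: E[X] = C(57, 3)·p³ ≈ 29260 · 2.4622961e-03 ≈ 72.04678.
Since α = 2/3 < 1, p = c/n^{2/3} ≫ 1/n is above the triangle threshold p ~ 1/n. Asymptotically E[X] ~ (c³/6)·n^{3(1−α)} = (2³/6)·n^{1} → ∞; triangles are abundant w.h.p.

E[X] ≈ 72.04678; in regime p = Θ(1/n^{2/3}) E[X] diverges (above the triangle threshold p ~ 1/n).


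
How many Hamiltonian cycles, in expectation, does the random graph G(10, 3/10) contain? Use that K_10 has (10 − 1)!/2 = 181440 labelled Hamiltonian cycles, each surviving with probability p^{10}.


K_10 has (10 − 1)!/2 = 181440 labelled Hamiltonian cycles.
For each such Hamiltonian cycle H, let X_H = 1 if all 10 edges of H are present in G. Then P[X_H = 1] = p^{10} = (3/10)^{10} = 59049/10000000000.
By linearity of expectation: E[X] = Σ_H E[X_H] = 181440 · p^{10} = 181440 · 59049/10000000000 = 33480783/31250000.
Numerically: E[X] ≈ 1.0714.

E[X] = 181440 · (3/10)^{10} = 33480783/31250000 ≈ 1.0714.


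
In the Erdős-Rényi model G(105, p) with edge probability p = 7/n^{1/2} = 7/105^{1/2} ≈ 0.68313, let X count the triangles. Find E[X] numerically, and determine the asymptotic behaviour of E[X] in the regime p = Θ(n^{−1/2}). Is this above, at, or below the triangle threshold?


Number of potential triangles: C(105, 3) = 187460.
Each occurs with probability p³ ≈ (0.68313)³ ≈ 3.18794024e-01.
By linearity: E[X] = C(105, 3)·p³ ≈ 187460 · 3.18794024e-01 ≈ 59761.127707.
Since α = 1/2 < 1, p = c/n^{1/2} ≫ 1/n is above the triangle threshold p ~ 1/n. Asymptotically E[X] ~ (c³/6)·n^{3(1−α)} = (7³/6)·n^{1.5} → ∞; triangles are abundant w.h.p.

E[X] ≈ 59761.127707; in regime p = Θ(1/n^{1/2}) E[X] diverges (above the triangle threshold p ~ 1/n).


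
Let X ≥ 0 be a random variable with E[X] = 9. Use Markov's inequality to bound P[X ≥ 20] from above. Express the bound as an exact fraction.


μ = E[X] = 9, a = 20.
Markov: P[X ≥ 20] ≤ μ/a = (9)/20 = 9/20.
Numerically: ≈ 0.450000.
(Since a = 20 > μ = 9.000000, the bound 9/20 is < 1 and informative.)

P[X ≥ 20] ≤ 9/20 ≈ 0.450000.


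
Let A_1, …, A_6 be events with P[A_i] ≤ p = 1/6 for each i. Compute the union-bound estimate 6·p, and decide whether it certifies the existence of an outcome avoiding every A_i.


Union bound: P[∪_{i=1}^{6} A_i] ≤ Σ_i P[A_i] ≤ 6·p = 6·(1/6) = 1.
Numerically: 1 ≈ 1.000.
Is 1 < 1? NO.
Since the bound 1 is ≥ 1, the union bound is uninformative here; it does NOT by itself certify existence.

6·p = 1 ≈ 1.000; existence NOT certified by the union bound.


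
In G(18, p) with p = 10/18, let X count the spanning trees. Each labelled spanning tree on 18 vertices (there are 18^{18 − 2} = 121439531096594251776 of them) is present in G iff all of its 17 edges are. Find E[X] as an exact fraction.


K_18 has 18^{18 − 2} = 121439531096594251776 labelled spanning trees.
For each such spanning tree H, let X_H = 1 if all 17 edges of H are present in G. Then P[X_H = 1] = p^{17} = (5/9)^{17} = 762939453125/16677181699666569.
By linearity: E[X] = Σ_H E[X_H] = 121439531096594251776 · p^{17} = 121439531096594251776 · 762939453125/16677181699666569 = 50000000000000000/9.
Numerically: E[X] ≈ 5.5556e+15.

E[X] = 121439531096594251776 · (5/9)^{17} = 50000000000000000/9 ≈ 5.5556e+15.


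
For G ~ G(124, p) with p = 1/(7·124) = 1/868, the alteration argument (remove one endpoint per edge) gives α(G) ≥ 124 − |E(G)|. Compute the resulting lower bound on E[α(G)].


E[|E(G)|] = C(124, 2)·p = 7626 · (1/868) = 123/14.
E[α(G)] ≥ n − E[|E(G)|] = 124 − 123/14 = 1613/14.
Numerically: ≈ 115.21429.
(This is only a lower bound; the true E[α(G)] may be larger.)

E[α(G)] ≥ 1613/14 ≈ 115.21429.


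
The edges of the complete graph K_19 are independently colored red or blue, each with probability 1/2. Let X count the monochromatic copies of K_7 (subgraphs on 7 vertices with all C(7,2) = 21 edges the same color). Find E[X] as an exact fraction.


Let X = Σ_S X_S over the C(19, 7) = 50388 subsets S of size 7, where X_S = 1 if the K_7 on S is monochromatic.
For a fixed S, the K_7 on S has C(7, 2) = 21 edges. P[all 21 edges red] = (1/2)^21, and likewise for blue, so P[monochromatic] = 2·(1/2)^21 = 2^{1 − 21} = 1/1048576.
By linearity of expectation: E[X] = C(19, 7) · 2^{1 − 21} = 50388 · 1/1048576 = 12597/262144.
Numerically: E[X] ≈ 0.048054.

E[X] = C(19,7)·2^(1−C(7,2)) = 12597/262144 ≈ 0.048054.


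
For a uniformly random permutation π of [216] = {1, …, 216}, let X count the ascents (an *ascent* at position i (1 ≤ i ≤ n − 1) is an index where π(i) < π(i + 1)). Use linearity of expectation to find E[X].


Write X = Σ X_I over i = 1, …, 215, with X_I the indicator of one ascent.
There are 215 indicators.
For each fixed i, the pair (π(i), π(i+1)) is a uniformly random ordered pair of distinct values from {1, …, 216}; by symmetry P[π(i) < π(i+1)] = 1/2.
By linearity: E[X] = 215 · (1/2) = (216 − 1) · (1/2) = 215/2 ≈ 107.5000.

E[X] = 215/2 = 107.5000.


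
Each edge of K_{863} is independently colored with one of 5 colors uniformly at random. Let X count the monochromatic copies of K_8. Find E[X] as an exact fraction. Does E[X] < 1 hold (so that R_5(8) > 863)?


E[X] = C(863, 8) · 5^{1 − 28} = 7386423071602617757 · 5^{−27} = 7386423071602617757/7450580596923828125.
As a reduced fraction: E[X] = 7386423071602617757/7450580596923828125 ≈ 0.991.
Is E[X] < 1? YES.
Since E[X] < 1, there exists a 5-coloring of K_{863} with no monochromatic K_8; hence R_5(8) > 863.

E[X] = 7386423071602617757/7450580596923828125 ≈ 0.991; E[X] < 1, so R_5(8) > 863.


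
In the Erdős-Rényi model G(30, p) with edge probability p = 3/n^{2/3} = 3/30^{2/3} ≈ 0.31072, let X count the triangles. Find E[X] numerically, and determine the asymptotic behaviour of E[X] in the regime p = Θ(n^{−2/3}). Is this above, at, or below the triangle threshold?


Number of potential triangles: C(30, 3) = 4060.
Each occurs with probability p³ ≈ (0.31072)³ ≈ 3.0000000e-02.
By linearity: E[X] = C(30, 3)·p³ ≈ 4060 · 3.0000000e-02 ≈ 121.80000.
Since α = 2/3 < 1, p = c/n^{2/3} ≫ 1/n is above the triangle threshold p ~ 1/n. Asymptotically E[X] ~ (c³/6)·n^{3(1−α)} = (3³/6)·n^{1} → ∞; triangles are abundant w.h.p.

E[X] ≈ 121.80000; in regime p = Θ(1/n^{2/3}) E[X] diverges (above the triangle threshold p ~ 1/n).


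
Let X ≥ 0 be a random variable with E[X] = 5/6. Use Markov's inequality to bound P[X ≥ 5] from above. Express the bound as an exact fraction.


μ = E[X] = 5/6, a = 5.
Markov: P[X ≥ 5] ≤ μ/a = (5/6)/5 = 1/6.
Numerically: ≈ 0.1667.
(Since a = 5 > μ = 0.8333, the bound 1/6 is < 1 and informative.)

P[X ≥ 5] ≤ 1/6 ≈ 0.1667.


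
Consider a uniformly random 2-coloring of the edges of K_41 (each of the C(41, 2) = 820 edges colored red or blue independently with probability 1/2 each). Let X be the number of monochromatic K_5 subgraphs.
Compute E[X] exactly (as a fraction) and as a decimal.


Let X = Σ_S X_S over the C(41, 5) = 749398 subsets S of size 5, where X_S = 1 if the K_5 on S is monochromatic.
For a fixed S, the K_5 on S has C(5, 2) = 10 edges. P[all 10 edges red] = (1/2)^10, and likewise for blue, so P[monochromatic] = 2·(1/2)^10 = 2^{1 − 10} = 1/512.
Summing: E[X] = C(41, 5) · 2^{1 − 10} = 749398 · 1/512 = 374699/256.
Numerically: E[X] ≈ 1463.66797.

E[X] = C(41,5)·2^(1−C(5,2)) = 374699/256 ≈ 1463.66797.


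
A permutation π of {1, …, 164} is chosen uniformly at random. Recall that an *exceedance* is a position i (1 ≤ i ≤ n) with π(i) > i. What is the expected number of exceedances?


Write X = Σ_{i=1}^{164} X_i, where X_i = 1_{π(i) > i}.
For each fixed i, π(i) is uniform over {1, …, 164} (marginal of a uniform permutation), so P[π(i) > i] = (n − i)/n. Summing: Σ_{i=1}^{164} (n − i)/n = (0 + 1 + … + 163)/164 = 164(164 − 1)/(2·164) = (164 − 1)/2.
Hence E[X] = Σ_{i=1}^{164} (164 − i)/164 = 163/2 ≈ 81.5000.

E[X] = 163/2 = 81.5000.


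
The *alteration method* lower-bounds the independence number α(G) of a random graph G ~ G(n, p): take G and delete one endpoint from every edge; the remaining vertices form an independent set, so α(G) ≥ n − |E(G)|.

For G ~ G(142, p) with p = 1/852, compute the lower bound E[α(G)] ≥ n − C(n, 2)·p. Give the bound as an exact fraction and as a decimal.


E[|E(G)|] = C(142, 2)·p = 10011 · (1/852) = 47/4.
E[α(G)] ≥ n − E[|E(G)|] = 142 − 47/4 = 521/4.
Numerically: ≈ 130.250000.
(This is only a lower bound; the true E[α(G)] may be larger.)

E[α(G)] ≥ 521/4 ≈ 130.250000.


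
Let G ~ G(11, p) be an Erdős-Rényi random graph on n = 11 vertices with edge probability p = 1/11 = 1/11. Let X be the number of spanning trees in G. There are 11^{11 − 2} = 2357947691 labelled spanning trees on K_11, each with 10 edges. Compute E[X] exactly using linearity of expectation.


K_11 has 11^{11 − 2} = 2357947691 labelled spanning trees.
For each such spanning tree H, let X_H = 1 if all 10 edges of H are present in G. Then P[X_H = 1] = p^{10} = (1/11)^{10} = 1/25937424601.
By linearity: E[X] = Σ_H E[X_H] = 2357947691 · p^{10} = 2357947691 · 1/25937424601 = 1/11.
Numerically: E[X] ≈ 0.0909091.

E[X] = 2357947691 · (1/11)^{10} = 1/11 ≈ 0.0909091.


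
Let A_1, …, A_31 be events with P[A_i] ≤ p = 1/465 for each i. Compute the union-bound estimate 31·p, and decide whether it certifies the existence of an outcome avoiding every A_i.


Union bound: P[∪_{i=1}^{31} A_i] ≤ Σ_i P[A_i] ≤ 31·p = 31·(1/465) = 1/15.
Numerically: 1/15 ≈ 0.0666667.
Is 1/15 < 1? YES.
Since P[∪ A_i] ≤ 1/15 < 1, the complement has P[∩ A_i^c] ≥ 1 − 1/15 = 14/15 > 0, so some outcome avoids every A_i.

31·p = 1/15 ≈ 0.0666667; existence CERTIFIED by the union bound.


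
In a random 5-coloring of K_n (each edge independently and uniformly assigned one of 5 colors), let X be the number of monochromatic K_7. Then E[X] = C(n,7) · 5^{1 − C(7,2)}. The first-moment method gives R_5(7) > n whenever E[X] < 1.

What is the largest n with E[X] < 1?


We need C(n, 7) · 5^{1 − 21} < 1, i.e. C(n, 7) < 5^{21 − 1} = 95367431640625.
Check values of n near the boundary:
  n = 332: C(332, 7) = 82772214646616; 82772214646616 < 95367431640625? YES
  n = 333: C(333, 7) = 84549532139028; 84549532139028 < 95367431640625? YES
  n = 334: C(334, 7) = 86359460961576; 86359460961576 < 95367431640625? YES
  n = 335: C(335, 7) = 88202498238195; 88202498238195 < 95367431640625? YES
  n = 336: C(336, 7) = 90079147136880; 90079147136880 < 95367431640625? YES
  n = 337: C(337, 7) = 91989916924632; 91989916924632 < 95367431640625? YES
  n = 338: C(338, 7) = 93935323022736; 93935323022736 < 95367431640625? YES
  n = 339: C(339, 7) = 95915887062372; 95915887062372 < 95367431640625? NO
The largest n with C(n, 7) < 95367431640625 is n = 338 (where E[X] = 93935323022736/95367431640625 ≈ 0.98498). Hence R_5(7) > 338, i.e. R_5(7) ≥ 339.

Largest n = 338; hence R_5(7) > 338.
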